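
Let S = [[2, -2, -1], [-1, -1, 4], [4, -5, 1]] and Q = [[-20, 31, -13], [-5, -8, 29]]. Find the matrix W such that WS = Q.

S is on the right of W, so right-multiply by S⁻¹: W = QS⁻¹.
det S = -5; the adjugate gives S⁻¹ = [[-19/5, -7/5, 9/5], [-17/5, -6/5, 7/5], [-9/5, -2/5, 4/5]].
W = QS⁻¹ = [[-20, 31, -13], [-5, -8, 29]] · [[-19/5, -7/5, 9/5], [-17/5, -6/5, 7/5], [-9/5, -2/5, 4/5]] = [[-6, -4, -3], [-6, 5, 3]].

W = [[-6, -4, -3], [-6, 5, 3]]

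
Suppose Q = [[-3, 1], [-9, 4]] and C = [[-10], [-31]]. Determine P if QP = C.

Left-multiplying both sides by Q⁻¹ gives P = Q⁻¹C.
det Q = -3, so Q⁻¹ = [[-4/3, 1/3], [-3, 1]].
P = Q⁻¹C = [[-4/3, 1/3], [-3, 1]] · [[-10], [-31]] = [[3], [-1]].

P = [[3], [-1]]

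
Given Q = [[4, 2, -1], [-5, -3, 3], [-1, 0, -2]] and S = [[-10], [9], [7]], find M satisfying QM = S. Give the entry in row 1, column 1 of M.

-3

Q is on the left of M, so left-multiply by Q⁻¹: M = Q⁻¹S.
det Q = 1; the adjugate gives Q⁻¹ = [[6, 4, 3], [-13, -9, -7], [-3, -2, -2]].
M = Q⁻¹S = [[6, 4, 3], [-13, -9, -7], [-3, -2, -2]] · [[-10], [9], [7]] = [[-3], [0], [-2]].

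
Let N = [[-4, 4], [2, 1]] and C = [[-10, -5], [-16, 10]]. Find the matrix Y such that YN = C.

N is on the right of Y, so right-multiply by N⁻¹: Y = CN⁻¹.
det N = -12; the adjugate gives N⁻¹ = [[-1/12, 1/3], [1/6, 1/3]].
Y = CN⁻¹ = [[-10, -5], [-16, 10]] · [[-1/12, 1/3], [1/6, 1/3]] = [[0, -5], [3, -2]].

Y = [[0, -5], [3, -2]]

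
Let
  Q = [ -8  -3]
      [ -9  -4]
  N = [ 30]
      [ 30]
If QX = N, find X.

X = [[-6], [6]]

Left-multiplying both sides by Q⁻¹ gives X = Q⁻¹N.
Q has determinant 5; Q⁻¹ = [[-4/5, 3/5], [9/5, -8/5]].
X = Q⁻¹N = [[-4/5, 3/5], [9/5, -8/5]] · [[30], [30]] = [[-6], [6]].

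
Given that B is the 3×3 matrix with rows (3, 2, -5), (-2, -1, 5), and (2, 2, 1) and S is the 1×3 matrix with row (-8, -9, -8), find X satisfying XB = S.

X = [[-4, -5, -3]]

Since B sits to the right of X, X = SB⁻¹.
B has determinant 1; B⁻¹ = [[-11, -12, 5], [12, 13, -5], [-2, -2, 1]].
X = SB⁻¹ = [[-8, -9, -8]] · [[-11, -12, 5], [12, 13, -5], [-2, -2, 1]] = [[-4, -5, -3]].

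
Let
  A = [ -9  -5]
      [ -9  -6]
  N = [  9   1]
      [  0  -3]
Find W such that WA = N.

A is on the right of W, so right-multiply by A⁻¹: W = NA⁻¹.
det A = 9, so A⁻¹ = [[-2/3, 5/9], [1, -1]].
W = NA⁻¹ = [[9, 1], [0, -3]] · [[-2/3, 5/9], [1, -1]] = [[-5, 4], [-3, 3]].

W = [[-5, 4], [-3, 3]]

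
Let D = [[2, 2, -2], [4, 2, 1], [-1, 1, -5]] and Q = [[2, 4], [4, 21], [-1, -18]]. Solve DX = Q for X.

Left-multiplying both sides by D⁻¹ gives X = D⁻¹Q.
det D = 4; the adjugate gives D⁻¹ = [[-11/4, 2, 3/2], [19/4, -3, -5/2], [3/2, -1, -1]].
X = D⁻¹Q = [[-11/4, 2, 3/2], [19/4, -3, -5/2], [3/2, -1, -1]] · [[2, 4], [4, 21], [-1, -18]] = [[1, 4], [0, 1], [0, 3]].

X = [[1, 4], [0, 1], [0, 3]]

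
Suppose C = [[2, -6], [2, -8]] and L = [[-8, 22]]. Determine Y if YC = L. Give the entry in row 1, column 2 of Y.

1

Right-multiplying both sides by C⁻¹ gives Y = LC⁻¹.
det C = -4, so C⁻¹ = [[2, -3/2], [1/2, -1/2]].
Y = LC⁻¹ = [[-8, 22]] · [[2, -3/2], [1/2, -1/2]] = [[-5, 1]].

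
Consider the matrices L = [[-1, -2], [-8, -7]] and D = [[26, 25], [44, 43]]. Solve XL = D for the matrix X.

Right-multiplying both sides by L⁻¹ gives X = DL⁻¹.
det L = -9; the adjugate gives L⁻¹ = [[7/9, -2/9], [-8/9, 1/9]].
X = DL⁻¹ = [[26, 25], [44, 43]] · [[7/9, -2/9], [-8/9, 1/9]] = [[-2, -3], [-4, -5]].

X = [[-2, -3], [-4, -5]]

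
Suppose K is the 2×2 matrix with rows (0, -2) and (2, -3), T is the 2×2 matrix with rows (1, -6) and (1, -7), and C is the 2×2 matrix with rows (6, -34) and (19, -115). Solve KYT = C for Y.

Y = [[3, 2], [-4, 1]]

Left-multiply by K⁻¹ and right-multiply by T⁻¹: Y = K⁻¹CT⁻¹.
det K = 4; the adjugate gives K⁻¹ = [[-3/4, 1/2], [-1/2, 0]].
T has determinant -1; T⁻¹ = [[7, -6], [1, -1]].
K⁻¹C = [[5, -32], [-3, 17]].
Y = (K⁻¹C)T⁻¹ = [[3, 2], [-4, 1]].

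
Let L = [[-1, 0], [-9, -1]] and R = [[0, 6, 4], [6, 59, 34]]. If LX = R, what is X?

X = [[0, -6, -4], [-6, -5, 2]]

Since L multiplies X on the left, X = L⁻¹R.
L has determinant 1; L⁻¹ = [[-1, 0], [9, -1]].
X = L⁻¹R = [[-1, 0], [9, -1]] · [[0, 6, 4], [6, 59, 34]] = [[0, -6, -4], [-6, -5, 2]].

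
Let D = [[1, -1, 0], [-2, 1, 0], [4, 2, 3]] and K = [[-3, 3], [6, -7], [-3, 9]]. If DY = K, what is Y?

Since D multiplies Y on the left, Y = D⁻¹K.
D has determinant -3; D⁻¹ = [[-1, -1, 0], [-2, -1, 0], [8/3, 2, 1/3]].
Y = D⁻¹K = [[-1, -1, 0], [-2, -1, 0], [8/3, 2, 1/3]] · [[-3, 3], [6, -7], [-3, 9]] = [[-3, 4], [0, 1], [3, -3]].

Y = [[-3, 4], [0, 1], [3, -3]]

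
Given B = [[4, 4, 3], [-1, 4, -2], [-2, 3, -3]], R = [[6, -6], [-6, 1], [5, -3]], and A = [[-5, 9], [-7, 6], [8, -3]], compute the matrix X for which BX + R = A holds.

BX = A − R = [[-11, 15], [-1, 5], [3, 0]].
B is on the left of X, so left-multiply by B⁻¹: X = B⁻¹(A − R).
det B = -5; the adjugate gives B⁻¹ = [[6/5, -21/5, 4], [-1/5, 6/5, -1], [-1, 4, -4]].
X = B⁻¹(A − R) = [[3, -3], [-2, 3], [-5, 5]].

X = [[3, -3], [-2, 3], [-5, 5]]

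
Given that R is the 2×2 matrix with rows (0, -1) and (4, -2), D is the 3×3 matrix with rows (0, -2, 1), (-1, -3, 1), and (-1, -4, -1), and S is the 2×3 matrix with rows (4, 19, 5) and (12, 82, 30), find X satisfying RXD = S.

X = [[-2, 3, -4], [1, -1, 5]]

Isolating X: multiply by R⁻¹ from the left and D⁻¹ from the right, so X = R⁻¹SD⁻¹.
det R = 4, so R⁻¹ = [[-1/2, 1/4], [-1, 0]].
det D = 5, so D⁻¹ = [[7/5, -6/5, 1/5], [-2/5, 1/5, -1/5], [1/5, 2/5, -2/5]].
R⁻¹S = [[1, 11, 5], [-4, -19, -5]].
X = (R⁻¹S)D⁻¹ = [[-2, 3, -4], [1, -1, 5]].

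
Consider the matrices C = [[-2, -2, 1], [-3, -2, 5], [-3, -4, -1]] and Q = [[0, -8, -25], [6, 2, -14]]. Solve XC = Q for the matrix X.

X = [[3, -5, 3], [-6, -1, 3]]

Since C sits to the right of X, X = QC⁻¹.
det C = -2, so C⁻¹ = [[-11, 3, 4], [9, -5/2, -7/2], [-3, 1, 1]].
X = QC⁻¹ = [[0, -8, -25], [6, 2, -14]] · [[-11, 3, 4], [9, -5/2, -7/2], [-3, 1, 1]] = [[3, -5, 3], [-6, -1, 3]].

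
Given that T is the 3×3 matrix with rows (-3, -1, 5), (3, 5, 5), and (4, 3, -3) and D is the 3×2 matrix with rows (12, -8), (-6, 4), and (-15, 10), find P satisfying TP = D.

Left-multiplying both sides by T⁻¹ gives P = T⁻¹D.
det T = 6, so T⁻¹ = [[-5, 2, -5], [29/6, -11/6, 5], [-11/6, 5/6, -2]].
P = T⁻¹D = [[-5, 2, -5], [29/6, -11/6, 5], [-11/6, 5/6, -2]] · [[12, -8], [-6, 4], [-15, 10]] = [[3, -2], [-6, 4], [3, -2]].

P = [[3, -2], [-6, 4], [3, -2]]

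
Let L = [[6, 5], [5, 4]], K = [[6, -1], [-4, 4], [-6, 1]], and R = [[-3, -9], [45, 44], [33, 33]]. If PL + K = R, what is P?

P = [[-4, 3], [4, 5], [4, 3]]

PL = R − K = [[-9, -8], [49, 40], [39, 32]].
Right-multiplying both sides by L⁻¹ gives P = (R − K)L⁻¹.
det L = -1; the adjugate gives L⁻¹ = [[-4, 5], [5, -6]].
P = (R − K)L⁻¹ = [[-4, 3], [4, 5], [4, 3]].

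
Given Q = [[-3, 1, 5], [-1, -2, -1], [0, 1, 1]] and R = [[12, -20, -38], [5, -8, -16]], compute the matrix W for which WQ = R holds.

W = [[-6, 6, -2], [-3, 4, 3]]

Since Q sits to the right of W, W = RQ⁻¹.
det Q = -1, so Q⁻¹ = [[1, -4, -9], [-1, 3, 8], [1, -3, -7]].
W = RQ⁻¹ = [[12, -20, -38], [5, -8, -16]] · [[1, -4, -9], [-1, 3, 8], [1, -3, -7]] = [[-6, 6, -2], [-3, 4, 3]].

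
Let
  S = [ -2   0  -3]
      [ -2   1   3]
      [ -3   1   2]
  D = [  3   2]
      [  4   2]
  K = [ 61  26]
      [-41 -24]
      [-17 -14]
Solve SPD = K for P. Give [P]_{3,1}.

Left-multiply by S⁻¹ and right-multiply by D⁻¹: P = S⁻¹KD⁻¹.
det S = -1; the adjugate gives S⁻¹ = [[1, 3, -3], [5, 13, -12], [-1, -2, 2]].
det D = -2; the adjugate gives D⁻¹ = [[-1, 1], [2, -3/2]].
S⁻¹K = [[-11, -4], [-24, -14], [-13, -6]].
P = (S⁻¹K)D⁻¹ = [[3, -5], [-4, -3], [1, -4]].

1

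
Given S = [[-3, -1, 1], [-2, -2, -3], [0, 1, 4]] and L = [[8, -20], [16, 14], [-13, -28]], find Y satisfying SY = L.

Y = [[-5, 6], [3, -4], [-4, -6]]

S is on the left of Y, so left-multiply by S⁻¹: Y = S⁻¹L.
det S = 5; the adjugate gives S⁻¹ = [[-1, 1, 1], [8/5, -12/5, -11/5], [-2/5, 3/5, 4/5]].
Y = S⁻¹L = [[-1, 1, 1], [8/5, -12/5, -11/5], [-2/5, 3/5, 4/5]] · [[8, -20], [16, 14], [-13, -28]] = [[-5, 6], [3, -4], [-4, -6]].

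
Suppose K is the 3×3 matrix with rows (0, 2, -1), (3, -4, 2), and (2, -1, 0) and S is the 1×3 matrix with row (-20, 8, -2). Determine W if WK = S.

Since K sits to the right of W, W = SK⁻¹.
det K = 3; the adjugate gives K⁻¹ = [[2/3, 1/3, 0], [4/3, 2/3, -1], [5/3, 4/3, -2]].
W = SK⁻¹ = [[-20, 8, -2]] · [[2/3, 1/3, 0], [4/3, 2/3, -1], [5/3, 4/3, -2]] = [[-6, -4, -4]].

W = [[-6, -4, -4]]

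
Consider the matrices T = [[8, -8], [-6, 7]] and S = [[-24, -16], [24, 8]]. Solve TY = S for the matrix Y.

Y = [[3, -6], [6, -4]]

T is on the left of Y, so left-multiply by T⁻¹: Y = T⁻¹S.
det T = 8; the adjugate gives T⁻¹ = [[7/8, 1], [3/4, 1]].
Y = T⁻¹S = [[7/8, 1], [3/4, 1]] · [[-24, -16], [24, 8]] = [[3, -6], [6, -4]].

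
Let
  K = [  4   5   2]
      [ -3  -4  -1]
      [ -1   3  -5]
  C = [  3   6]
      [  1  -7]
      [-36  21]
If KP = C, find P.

P = [[2, 4], [-3, 0], [5, -5]]

Since K multiplies P on the left, P = K⁻¹C.
det K = -4, so K⁻¹ = [[-23/4, -31/4, -3/4], [7/2, 9/2, 1/2], [13/4, 17/4, 1/4]].
P = K⁻¹C = [[-23/4, -31/4, -3/4], [7/2, 9/2, 1/2], [13/4, 17/4, 1/4]] · [[3, 6], [1, -7], [-36, 21]] = [[2, 4], [-3, 0], [5, -5]].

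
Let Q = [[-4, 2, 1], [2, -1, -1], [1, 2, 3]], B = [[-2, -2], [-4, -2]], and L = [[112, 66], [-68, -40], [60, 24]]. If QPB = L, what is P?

Isolating P: multiply by Q⁻¹ from the left and B⁻¹ from the right, so P = Q⁻¹LB⁻¹.
det Q = -5, so Q⁻¹ = [[1/5, 4/5, 1/5], [7/5, 13/5, 2/5], [-1, -2, 0]].
det B = -4; the adjugate gives B⁻¹ = [[1/2, -1/2], [-1, 1/2]].
Q⁻¹L = [[-20, -14], [4, -2], [24, 14]].
P = (Q⁻¹L)B⁻¹ = [[4, 3], [4, -3], [-2, -5]].

P = [[4, 3], [4, -3], [-2, -5]]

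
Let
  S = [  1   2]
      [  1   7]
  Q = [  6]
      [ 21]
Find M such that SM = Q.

Since S multiplies M on the left, M = S⁻¹Q.
S has determinant 5; S⁻¹ = [[7/5, -2/5], [-1/5, 1/5]].
M = S⁻¹Q = [[7/5, -2/5], [-1/5, 1/5]] · [[6], [21]] = [[0], [3]].

M = [[0], [3]]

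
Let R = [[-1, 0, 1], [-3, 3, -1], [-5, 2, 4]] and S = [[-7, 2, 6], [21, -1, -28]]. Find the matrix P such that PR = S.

P = [[2, 0, 1], [-5, 3, -5]]

Since R sits to the right of P, P = SR⁻¹.
det R = -5; the adjugate gives R⁻¹ = [[-14/5, -2/5, 3/5], [-17/5, -1/5, 4/5], [-9/5, -2/5, 3/5]].
P = SR⁻¹ = [[-7, 2, 6], [21, -1, -28]] · [[-14/5, -2/5, 3/5], [-17/5, -1/5, 4/5], [-9/5, -2/5, 3/5]] = [[2, 0, 1], [-5, 3, -5]].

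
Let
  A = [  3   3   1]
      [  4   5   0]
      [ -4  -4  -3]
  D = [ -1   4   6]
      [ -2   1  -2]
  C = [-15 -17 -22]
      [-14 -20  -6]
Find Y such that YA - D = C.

Y = [[-4, 3, 4], [4, -3, 4]]

YA = C + D = [[-16, -13, -16], [-16, -19, -8]].
Since A sits to the right of Y, Y = (C + D)A⁻¹.
det A = -5, so A⁻¹ = [[3, -1, 1], [-12/5, 1, -4/5], [-4/5, 0, -3/5]].
Y = (C + D)A⁻¹ = [[-4, 3, 4], [4, -3, 4]].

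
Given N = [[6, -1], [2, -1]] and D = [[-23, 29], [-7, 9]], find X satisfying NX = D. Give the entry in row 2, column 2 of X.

N is on the left of X, so left-multiply by N⁻¹: X = N⁻¹D.
det N = -4; the adjugate gives N⁻¹ = [[1/4, -1/4], [1/2, -3/2]].
X = N⁻¹D = [[1/4, -1/4], [1/2, -3/2]] · [[-23, 29], [-7, 9]] = [[-4, 5], [-1, 1]].

1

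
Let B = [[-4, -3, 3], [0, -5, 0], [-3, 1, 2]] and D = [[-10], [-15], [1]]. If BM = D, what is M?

M = [[4], [3], [5]]

Since B multiplies M on the left, M = B⁻¹D.
det B = -5; the adjugate gives B⁻¹ = [[2, -9/5, -3], [0, -1/5, 0], [3, -13/5, -4]].
M = B⁻¹D = [[2, -9/5, -3], [0, -1/5, 0], [3, -13/5, -4]] · [[-10], [-15], [1]] = [[4], [3], [5]].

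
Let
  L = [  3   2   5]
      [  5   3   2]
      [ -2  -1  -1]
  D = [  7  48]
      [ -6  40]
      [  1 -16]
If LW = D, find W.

W = [[0, 2], [-4, 6], [3, 6]]

Left-multiplying both sides by L⁻¹ gives W = L⁻¹D.
L has determinant 4; L⁻¹ = [[-1/4, -3/4, -11/4], [1/4, 7/4, 19/4], [1/4, -1/4, -1/4]].
W = L⁻¹D = [[-1/4, -3/4, -11/4], [1/4, 7/4, 19/4], [1/4, -1/4, -1/4]] · [[7, 48], [-6, 40], [1, -16]] = [[0, 2], [-4, 6], [3, 6]].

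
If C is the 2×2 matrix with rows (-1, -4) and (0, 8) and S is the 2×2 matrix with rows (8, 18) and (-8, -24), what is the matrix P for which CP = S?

P = [[-4, -6], [-1, -3]]

Left-multiplying both sides by C⁻¹ gives P = C⁻¹S.
det C = -8; the adjugate gives C⁻¹ = [[-1, -1/2], [0, 1/8]].
P = C⁻¹S = [[-1, -1/2], [0, 1/8]] · [[8, 18], [-8, -24]] = [[-4, -6], [-1, -3]].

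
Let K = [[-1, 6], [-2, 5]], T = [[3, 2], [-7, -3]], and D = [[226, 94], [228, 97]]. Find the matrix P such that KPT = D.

P = K⁻¹DT⁻¹ (apply K⁻¹ on the left and T⁻¹ on the right).
det K = 7, so K⁻¹ = [[5/7, -6/7], [2/7, -1/7]].
det T = 5, so T⁻¹ = [[-3/5, -2/5], [7/5, 3/5]].
K⁻¹D = [[-34, -16], [32, 13]].
P = (K⁻¹D)T⁻¹ = [[-2, 4], [-1, -5]].

P = [[-2, 4], [-1, -5]]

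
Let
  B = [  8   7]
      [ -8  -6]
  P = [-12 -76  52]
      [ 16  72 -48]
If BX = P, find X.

X = [[-5, -6, 3], [4, -4, 4]]

B is on the left of X, so left-multiply by B⁻¹: X = B⁻¹P.
det B = 8, so B⁻¹ = [[-3/4, -7/8], [1, 1]].
X = B⁻¹P = [[-3/4, -7/8], [1, 1]] · [[-12, -76, 52], [16, 72, -48]] = [[-5, -6, 3], [4, -4, 4]].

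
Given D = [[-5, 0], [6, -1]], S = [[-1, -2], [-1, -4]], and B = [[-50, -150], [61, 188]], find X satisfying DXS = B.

X = [[-5, -5], [-2, 3]]

Left-multiply by D⁻¹ and right-multiply by S⁻¹: X = D⁻¹BS⁻¹.
det D = 5; the adjugate gives D⁻¹ = [[-1/5, 0], [-6/5, -1]].
det S = 2, so S⁻¹ = [[-2, 1], [1/2, -1/2]].
D⁻¹B = [[10, 30], [-1, -8]].
X = (D⁻¹B)S⁻¹ = [[-5, -5], [-2, 3]].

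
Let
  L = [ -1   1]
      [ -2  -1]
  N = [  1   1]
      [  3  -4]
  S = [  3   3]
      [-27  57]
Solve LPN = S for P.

Left-multiply by L⁻¹ and right-multiply by N⁻¹: P = L⁻¹SN⁻¹.
det L = 3; the adjugate gives L⁻¹ = [[-1/3, -1/3], [2/3, -1/3]].
det N = -7; the adjugate gives N⁻¹ = [[4/7, 1/7], [3/7, -1/7]].
L⁻¹S = [[8, -20], [11, -17]].
P = (L⁻¹S)N⁻¹ = [[-4, 4], [-1, 4]].

P = [[-4, 4], [-1, 4]]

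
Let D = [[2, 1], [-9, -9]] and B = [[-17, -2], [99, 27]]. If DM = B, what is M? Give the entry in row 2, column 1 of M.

D is on the left of M, so left-multiply by D⁻¹: M = D⁻¹B.
det D = -9; the adjugate gives D⁻¹ = [[1, 1/9], [-1, -2/9]].
M = D⁻¹B = [[1, 1/9], [-1, -2/9]] · [[-17, -2], [99, 27]] = [[-6, 1], [-5, -4]].

-5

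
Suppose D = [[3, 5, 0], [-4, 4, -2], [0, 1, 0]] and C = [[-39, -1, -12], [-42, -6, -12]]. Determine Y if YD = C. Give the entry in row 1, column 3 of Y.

0

Right-multiplying both sides by D⁻¹ gives Y = CD⁻¹.
det D = 6; the adjugate gives D⁻¹ = [[1/3, 0, -5/3], [0, 0, 1], [-2/3, -1/2, 16/3]].
Y = CD⁻¹ = [[-39, -1, -12], [-42, -6, -12]] · [[1/3, 0, -5/3], [0, 0, 1], [-2/3, -1/2, 16/3]] = [[-5, 6, 0], [-6, 6, 0]].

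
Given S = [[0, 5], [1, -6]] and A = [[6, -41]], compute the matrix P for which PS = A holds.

P = [[-1, 6]]

S is on the right of P, so right-multiply by S⁻¹: P = AS⁻¹.
det S = -5; the adjugate gives S⁻¹ = [[6/5, 1], [1/5, 0]].
P = AS⁻¹ = [[6, -41]] · [[6/5, 1], [1/5, 0]] = [[-1, 6]].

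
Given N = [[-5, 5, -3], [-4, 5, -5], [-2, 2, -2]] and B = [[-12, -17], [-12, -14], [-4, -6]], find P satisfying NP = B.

P = [[-2, 1], [-5, -3], [-1, -1]]

Since N multiplies P on the left, P = N⁻¹B.
det N = 4; the adjugate gives N⁻¹ = [[0, 1, -5/2], [1/2, 1, -13/4], [1/2, 0, -5/4]].
P = N⁻¹B = [[0, 1, -5/2], [1/2, 1, -13/4], [1/2, 0, -5/4]] · [[-12, -17], [-12, -14], [-4, -6]] = [[-2, 1], [-5, -3], [-1, -1]].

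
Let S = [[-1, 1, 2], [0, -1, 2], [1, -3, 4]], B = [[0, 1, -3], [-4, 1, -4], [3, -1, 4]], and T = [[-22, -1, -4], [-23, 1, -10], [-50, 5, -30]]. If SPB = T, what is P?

P = S⁻¹TB⁻¹ (apply S⁻¹ on the left and B⁻¹ on the right).
S has determinant 2; S⁻¹ = [[1, -5, 2], [1, -3, 1], [1/2, -1, 1/2]].
B has determinant 1; B⁻¹ = [[0, -1, -1], [4, 9, 12], [1, 3, 4]].
S⁻¹T = [[-7, 4, -14], [-3, 1, -4], [-13, 1, -7]].
P = (S⁻¹T)B⁻¹ = [[2, 1, -1], [0, 0, -1], [-3, 1, -3]].

P = [[2, 1, -1], [0, 0, -1], [-3, 1, -3]]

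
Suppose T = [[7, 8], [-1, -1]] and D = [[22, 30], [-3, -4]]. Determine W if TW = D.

W = [[2, 2], [1, 2]]

Since T multiplies W on the left, W = T⁻¹D.
det T = 1, so T⁻¹ = [[-1, -8], [1, 7]].
W = T⁻¹D = [[-1, -8], [1, 7]] · [[22, 30], [-3, -4]] = [[2, 2], [1, 2]].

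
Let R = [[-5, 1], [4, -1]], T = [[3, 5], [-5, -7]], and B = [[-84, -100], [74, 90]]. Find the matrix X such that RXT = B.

X = R⁻¹BT⁻¹ (apply R⁻¹ on the left and T⁻¹ on the right).
R has determinant 1; R⁻¹ = [[-1, -1], [-4, -5]].
T has determinant 4; T⁻¹ = [[-7/4, -5/4], [5/4, 3/4]].
R⁻¹B = [[10, 10], [-34, -50]].
X = (R⁻¹B)T⁻¹ = [[-5, -5], [-3, 5]].

X = [[-5, -5], [-3, 5]]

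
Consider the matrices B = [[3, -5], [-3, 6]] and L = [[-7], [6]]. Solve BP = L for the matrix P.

P = [[-4], [-1]]

Left-multiplying both sides by B⁻¹ gives P = B⁻¹L.
B has determinant 3; B⁻¹ = [[2, 5/3], [1, 1]].
P = B⁻¹L = [[2, 5/3], [1, 1]] · [[-7], [6]] = [[-4], [-1]].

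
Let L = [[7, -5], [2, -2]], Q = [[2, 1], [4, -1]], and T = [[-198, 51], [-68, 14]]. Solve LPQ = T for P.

Left-multiply by L⁻¹ and right-multiply by Q⁻¹: P = L⁻¹TQ⁻¹.
det L = -4, so L⁻¹ = [[1/2, -5/4], [1/2, -7/4]].
det Q = -6, so Q⁻¹ = [[1/6, 1/6], [2/3, -1/3]].
L⁻¹T = [[-14, 8], [20, 1]].
P = (L⁻¹T)Q⁻¹ = [[3, -5], [4, 3]].

P = [[3, -5], [4, 3]]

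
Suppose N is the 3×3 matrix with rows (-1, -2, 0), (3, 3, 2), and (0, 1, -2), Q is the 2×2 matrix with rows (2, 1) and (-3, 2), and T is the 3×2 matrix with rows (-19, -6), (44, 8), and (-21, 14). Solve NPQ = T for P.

P = [[0, 5], [4, -3], [2, -5]]

Isolating P: multiply by N⁻¹ from the left and Q⁻¹ from the right, so P = N⁻¹TQ⁻¹.
N has determinant -4; N⁻¹ = [[2, 1, 1], [-3/2, -1/2, -1/2], [-3/4, -1/4, -3/4]].
Q has determinant 7; Q⁻¹ = [[2/7, -1/7], [3/7, 2/7]].
N⁻¹T = [[-15, 10], [17, -2], [19, -8]].
P = (N⁻¹T)Q⁻¹ = [[0, 5], [4, -3], [2, -5]].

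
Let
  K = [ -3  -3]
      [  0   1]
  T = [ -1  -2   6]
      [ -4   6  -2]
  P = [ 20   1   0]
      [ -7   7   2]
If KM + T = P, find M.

M = [[-4, -2, -2], [-3, 1, 4]]

KM = P − T = [[21, 3, -6], [-3, 1, 4]].
K is on the left of M, so left-multiply by K⁻¹: M = K⁻¹(P − T).
K has determinant -3; K⁻¹ = [[-1/3, -1], [0, 1]].
M = K⁻¹(P − T) = [[-4, -2, -2], [-3, 1, 4]].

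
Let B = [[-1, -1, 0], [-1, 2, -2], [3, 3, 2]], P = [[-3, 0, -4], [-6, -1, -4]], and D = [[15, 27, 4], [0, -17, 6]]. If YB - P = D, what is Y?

Y = [[-2, 5, 5], [1, -4, -3]]

YB = D + P = [[12, 27, 0], [-6, -18, 2]].
Since B sits to the right of Y, Y = (D + P)B⁻¹.
det B = -6, so B⁻¹ = [[-5/3, -1/3, -1/3], [2/3, 1/3, 1/3], [3/2, 0, 1/2]].
Y = (D + P)B⁻¹ = [[-2, 5, 5], [1, -4, -3]].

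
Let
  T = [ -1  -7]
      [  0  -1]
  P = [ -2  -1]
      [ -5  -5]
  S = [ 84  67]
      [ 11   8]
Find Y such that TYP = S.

Y = T⁻¹SP⁻¹ (apply T⁻¹ on the left and P⁻¹ on the right).
det T = 1, so T⁻¹ = [[-1, 7], [0, -1]].
det P = 5, so P⁻¹ = [[-1, 1/5], [1, -2/5]].
T⁻¹S = [[-7, -11], [-11, -8]].
Y = (T⁻¹S)P⁻¹ = [[-4, 3], [3, 1]].

Y = [[-4, 3], [3, 1]]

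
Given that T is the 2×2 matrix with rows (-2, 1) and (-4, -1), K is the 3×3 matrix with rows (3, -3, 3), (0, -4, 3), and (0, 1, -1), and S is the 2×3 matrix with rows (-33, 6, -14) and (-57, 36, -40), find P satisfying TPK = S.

P = [[5, -2, 0], [-1, 4, 5]]

P = T⁻¹SK⁻¹ (apply T⁻¹ on the left and K⁻¹ on the right).
T has determinant 6; T⁻¹ = [[-1/6, -1/6], [2/3, -1/3]].
K has determinant 3; K⁻¹ = [[1/3, 0, 1], [0, -1, -3], [0, -1, -4]].
T⁻¹S = [[15, -7, 9], [-3, -8, 4]].
P = (T⁻¹S)K⁻¹ = [[5, -2, 0], [-1, 4, 5]].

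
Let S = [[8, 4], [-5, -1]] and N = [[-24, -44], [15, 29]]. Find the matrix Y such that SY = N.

Y = [[-3, -6], [0, 1]]

Left-multiplying both sides by S⁻¹ gives Y = S⁻¹N.
det S = 12, so S⁻¹ = [[-1/12, -1/3], [5/12, 2/3]].
Y = S⁻¹N = [[-1/12, -1/3], [5/12, 2/3]] · [[-24, -44], [15, 29]] = [[-3, -6], [0, 1]].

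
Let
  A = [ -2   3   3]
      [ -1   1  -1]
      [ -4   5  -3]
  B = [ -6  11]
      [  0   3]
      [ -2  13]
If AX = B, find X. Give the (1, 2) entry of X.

-4

Since A multiplies X on the left, X = A⁻¹B.
det A = -4, so A⁻¹ = [[-1/2, -6, 3/2], [-1/4, -9/2, 5/4], [1/4, 1/2, -1/4]].
X = A⁻¹B = [[-1/2, -6, 3/2], [-1/4, -9/2, 5/4], [1/4, 1/2, -1/4]] · [[-6, 11], [0, 3], [-2, 13]] = [[0, -4], [-1, 0], [-1, 1]].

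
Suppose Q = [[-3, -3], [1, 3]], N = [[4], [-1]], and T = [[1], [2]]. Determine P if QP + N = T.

QP = T − N = [[-3], [3]].
Since Q multiplies P on the left, P = Q⁻¹(T − N).
det Q = -6; the adjugate gives Q⁻¹ = [[-1/2, -1/2], [1/6, 1/2]].
P = Q⁻¹(T − N) = [[0], [1]].

P = [[0], [1]]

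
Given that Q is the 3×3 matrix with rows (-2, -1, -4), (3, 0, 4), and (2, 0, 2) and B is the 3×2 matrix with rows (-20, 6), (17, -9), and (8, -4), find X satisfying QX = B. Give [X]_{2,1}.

Left-multiplying both sides by Q⁻¹ gives X = Q⁻¹B.
det Q = -2; the adjugate gives Q⁻¹ = [[0, -1, 2], [-1, -2, 2], [0, 1, -3/2]].
X = Q⁻¹B = [[0, -1, 2], [-1, -2, 2], [0, 1, -3/2]] · [[-20, 6], [17, -9], [8, -4]] = [[-1, 1], [2, 4], [5, -3]].

2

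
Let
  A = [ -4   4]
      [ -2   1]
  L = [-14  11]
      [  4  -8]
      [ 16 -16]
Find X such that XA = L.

X = [[2, 3], [-3, 4], [-4, 0]]

Right-multiplying both sides by A⁻¹ gives X = LA⁻¹.
det A = 4; the adjugate gives A⁻¹ = [[1/4, -1], [1/2, -1]].
X = LA⁻¹ = [[-14, 11], [4, -8], [16, -16]] · [[1/4, -1], [1/2, -1]] = [[2, 3], [-3, 4], [-4, 0]].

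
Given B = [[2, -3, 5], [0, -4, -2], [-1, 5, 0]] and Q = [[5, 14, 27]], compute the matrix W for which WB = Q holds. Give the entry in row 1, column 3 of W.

5

Since B sits to the right of W, W = QB⁻¹.
B has determinant -6; B⁻¹ = [[-5/3, -25/6, -13/3], [-1/3, -5/6, -2/3], [2/3, 7/6, 4/3]].
W = QB⁻¹ = [[5, 14, 27]] · [[-5/3, -25/6, -13/3], [-1/3, -5/6, -2/3], [2/3, 7/6, 4/3]] = [[5, -1, 5]].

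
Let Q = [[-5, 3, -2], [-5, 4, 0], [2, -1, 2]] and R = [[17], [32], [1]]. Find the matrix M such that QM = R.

M = [[-4], [3], [6]]

Since Q multiplies M on the left, M = Q⁻¹R.
det Q = -4; the adjugate gives Q⁻¹ = [[-2, 1, -2], [-5/2, 3/2, -5/2], [3/4, -1/4, 5/4]].
M = Q⁻¹R = [[-2, 1, -2], [-5/2, 3/2, -5/2], [3/4, -1/4, 5/4]] · [[17], [32], [1]] = [[-4], [3], [6]].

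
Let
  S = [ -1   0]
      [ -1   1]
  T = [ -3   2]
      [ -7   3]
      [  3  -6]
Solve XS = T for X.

X = [[1, 2], [4, 3], [3, -6]]

S is on the right of X, so right-multiply by S⁻¹: X = TS⁻¹.
det S = -1, so S⁻¹ = [[-1, 0], [-1, 1]].
X = TS⁻¹ = [[-3, 2], [-7, 3], [3, -6]] · [[-1, 0], [-1, 1]] = [[1, 2], [4, 3], [3, -6]].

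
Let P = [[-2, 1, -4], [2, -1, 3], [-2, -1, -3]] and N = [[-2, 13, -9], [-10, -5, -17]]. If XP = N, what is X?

X = [[6, -1, -6], [2, 2, 5]]

Since P sits to the right of X, X = NP⁻¹.
det P = 4, so P⁻¹ = [[3/2, 7/4, -1/4], [0, -1/2, -1/2], [-1, -1, 0]].
X = NP⁻¹ = [[-2, 13, -9], [-10, -5, -17]] · [[3/2, 7/4, -1/4], [0, -1/2, -1/2], [-1, -1, 0]] = [[6, -1, -6], [2, 2, 5]].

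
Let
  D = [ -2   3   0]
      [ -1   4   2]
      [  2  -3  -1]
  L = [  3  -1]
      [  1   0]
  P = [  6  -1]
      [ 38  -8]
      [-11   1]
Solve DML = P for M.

Isolating M: multiply by D⁻¹ from the left and L⁻¹ from the right, so M = D⁻¹PL⁻¹.
det D = 5, so D⁻¹ = [[2/5, 3/5, 6/5], [3/5, 2/5, 4/5], [-1, 0, -1]].
det L = 1; the adjugate gives L⁻¹ = [[0, 1], [-1, 3]].
D⁻¹P = [[12, -4], [10, -3], [5, 0]].
M = (D⁻¹P)L⁻¹ = [[4, 0], [3, 1], [0, 5]].

M = [[4, 0], [3, 1], [0, 5]]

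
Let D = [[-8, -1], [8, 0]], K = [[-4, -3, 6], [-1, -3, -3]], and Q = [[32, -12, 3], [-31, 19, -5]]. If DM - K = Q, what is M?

M = [[-4, 2, -1], [4, -1, -1]]

DM = Q + K = [[28, -15, 9], [-32, 16, -8]].
Since D multiplies M on the left, M = D⁻¹(Q + K).
det D = 8; the adjugate gives D⁻¹ = [[0, 1/8], [-1, -1]].
M = D⁻¹(Q + K) = [[-4, 2, -1], [4, -1, -1]].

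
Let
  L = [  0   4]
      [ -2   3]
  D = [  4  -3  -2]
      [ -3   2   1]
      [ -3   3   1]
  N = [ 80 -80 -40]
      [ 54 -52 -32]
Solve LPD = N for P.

P = [[-3, -2, -3], [5, 5, -5]]

P = L⁻¹ND⁻¹ (apply L⁻¹ on the left and D⁻¹ on the right).
det L = 8; the adjugate gives L⁻¹ = [[3/8, -1/2], [1/4, 0]].
det D = 2; the adjugate gives D⁻¹ = [[-1/2, -3/2, 1/2], [0, -1, 1], [-3/2, -3/2, -1/2]].
L⁻¹N = [[3, -4, 1], [20, -20, -10]].
P = (L⁻¹N)D⁻¹ = [[-3, -2, -3], [5, 5, -5]].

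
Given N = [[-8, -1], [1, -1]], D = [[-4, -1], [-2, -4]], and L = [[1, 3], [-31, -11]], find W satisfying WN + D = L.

WN = L − D = [[5, 4], [-29, -7]].
Right-multiplying both sides by N⁻¹ gives W = (L − D)N⁻¹.
det N = 9, so N⁻¹ = [[-1/9, 1/9], [-1/9, -8/9]].
W = (L − D)N⁻¹ = [[-1, -3], [4, 3]].

W = [[-1, -3], [4, 3]]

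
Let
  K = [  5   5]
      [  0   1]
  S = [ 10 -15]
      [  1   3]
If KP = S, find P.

P = [[1, -6], [1, 3]]

Since K multiplies P on the left, P = K⁻¹S.
det K = 5; the adjugate gives K⁻¹ = [[1/5, -1], [0, 1]].
P = K⁻¹S = [[1/5, -1], [0, 1]] · [[10, -15], [1, 3]] = [[1, -6], [1, 3]].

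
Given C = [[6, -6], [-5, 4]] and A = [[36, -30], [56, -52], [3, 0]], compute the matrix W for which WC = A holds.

W = [[1, -6], [6, -4], [-2, -3]]

Since C sits to the right of W, W = AC⁻¹.
det C = -6; the adjugate gives C⁻¹ = [[-2/3, -1], [-5/6, -1]].
W = AC⁻¹ = [[36, -30], [56, -52], [3, 0]] · [[-2/3, -1], [-5/6, -1]] = [[1, -6], [6, -4], [-2, -3]].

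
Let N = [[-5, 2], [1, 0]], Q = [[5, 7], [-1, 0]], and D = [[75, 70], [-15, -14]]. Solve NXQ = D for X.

Left-multiply by N⁻¹ and right-multiply by Q⁻¹: X = N⁻¹DQ⁻¹.
det N = -2; the adjugate gives N⁻¹ = [[0, 1], [1/2, 5/2]].
det Q = 7; the adjugate gives Q⁻¹ = [[0, -1], [1/7, 5/7]].
N⁻¹D = [[-15, -14], [0, 0]].
X = (N⁻¹D)Q⁻¹ = [[-2, 5], [0, 0]].

X = [[-2, 5], [0, 0]]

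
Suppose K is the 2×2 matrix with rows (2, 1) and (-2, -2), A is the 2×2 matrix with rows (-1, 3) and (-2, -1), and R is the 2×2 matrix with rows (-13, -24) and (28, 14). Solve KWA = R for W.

Isolating W: multiply by K⁻¹ from the left and A⁻¹ from the right, so W = K⁻¹RA⁻¹.
det K = -2; the adjugate gives K⁻¹ = [[1, 1/2], [-1, -1]].
det A = 7; the adjugate gives A⁻¹ = [[-1/7, -3/7], [2/7, -1/7]].
K⁻¹R = [[1, -17], [-15, 10]].
W = (K⁻¹R)A⁻¹ = [[-5, 2], [5, 5]].

W = [[-5, 2], [5, 5]]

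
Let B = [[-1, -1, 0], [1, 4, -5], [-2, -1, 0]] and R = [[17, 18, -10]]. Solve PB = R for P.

P = [[-5, 2, -5]]

Since B sits to the right of P, P = RB⁻¹.
det B = -5; the adjugate gives B⁻¹ = [[1, 0, -1], [-2, 0, 1], [-7/5, -1/5, 3/5]].
P = RB⁻¹ = [[17, 18, -10]] · [[1, 0, -1], [-2, 0, 1], [-7/5, -1/5, 3/5]] = [[-5, 2, -5]].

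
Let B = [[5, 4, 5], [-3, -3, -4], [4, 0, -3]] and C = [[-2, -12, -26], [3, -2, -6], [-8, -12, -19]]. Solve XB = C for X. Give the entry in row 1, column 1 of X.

Since B sits to the right of X, X = CB⁻¹.
B has determinant 5; B⁻¹ = [[9/5, 12/5, -1/5], [-5, -7, 1], [12/5, 16/5, -3/5]].
X = CB⁻¹ = [[-2, -12, -26], [3, -2, -6], [-8, -12, -19]] · [[9/5, 12/5, -1/5], [-5, -7, 1], [12/5, 16/5, -3/5]] = [[-6, -4, 4], [1, 2, 1], [0, 4, 1]].

-6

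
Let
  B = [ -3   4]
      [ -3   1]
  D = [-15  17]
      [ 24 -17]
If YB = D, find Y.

Y = [[4, 1], [-3, -5]]

Right-multiplying both sides by B⁻¹ gives Y = DB⁻¹.
B has determinant 9; B⁻¹ = [[1/9, -4/9], [1/3, -1/3]].
Y = DB⁻¹ = [[-15, 17], [24, -17]] · [[1/9, -4/9], [1/3, -1/3]] = [[4, 1], [-3, -5]].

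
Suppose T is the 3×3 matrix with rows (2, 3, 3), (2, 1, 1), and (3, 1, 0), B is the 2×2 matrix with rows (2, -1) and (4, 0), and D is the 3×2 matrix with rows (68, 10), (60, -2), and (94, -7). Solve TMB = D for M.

Left-multiply by T⁻¹ and right-multiply by B⁻¹: M = T⁻¹DB⁻¹.
T has determinant 4; T⁻¹ = [[-1/4, 3/4, 0], [3/4, -9/4, 1], [-1/4, 7/4, -1]].
det B = 4, so B⁻¹ = [[0, 1/4], [-1, 1/2]].
T⁻¹D = [[28, -4], [10, 5], [-6, 1]].
M = (T⁻¹D)B⁻¹ = [[4, 5], [-5, 5], [-1, -1]].

M = [[4, 5], [-5, 5], [-1, -1]]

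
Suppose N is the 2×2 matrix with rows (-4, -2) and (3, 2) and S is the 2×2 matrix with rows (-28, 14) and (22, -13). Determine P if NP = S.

Left-multiplying both sides by N⁻¹ gives P = N⁻¹S.
det N = -2, so N⁻¹ = [[-1, -1], [3/2, 2]].
P = N⁻¹S = [[-1, -1], [3/2, 2]] · [[-28, 14], [22, -13]] = [[6, -1], [2, -5]].

P = [[6, -1], [2, -5]]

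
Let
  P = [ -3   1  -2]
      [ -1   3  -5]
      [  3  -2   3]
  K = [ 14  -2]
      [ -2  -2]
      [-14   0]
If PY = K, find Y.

Y = [[-6, 0], [4, 6], [4, 4]]

Left-multiplying both sides by P⁻¹ gives Y = P⁻¹K.
det P = 5, so P⁻¹ = [[-1/5, 1/5, 1/5], [-12/5, -3/5, -13/5], [-7/5, -3/5, -8/5]].
Y = P⁻¹K = [[-1/5, 1/5, 1/5], [-12/5, -3/5, -13/5], [-7/5, -3/5, -8/5]] · [[14, -2], [-2, -2], [-14, 0]] = [[-6, 0], [4, 6], [4, 4]].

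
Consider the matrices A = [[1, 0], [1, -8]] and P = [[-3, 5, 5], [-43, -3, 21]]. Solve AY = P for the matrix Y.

Left-multiplying both sides by A⁻¹ gives Y = A⁻¹P.
A has determinant -8; A⁻¹ = [[1, 0], [1/8, -1/8]].
Y = A⁻¹P = [[1, 0], [1/8, -1/8]] · [[-3, 5, 5], [-43, -3, 21]] = [[-3, 5, 5], [5, 1, -2]].

Y = [[-3, 5, 5], [5, 1, -2]]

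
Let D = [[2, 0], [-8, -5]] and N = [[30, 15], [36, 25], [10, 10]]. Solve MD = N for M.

M = [[3, -3], [-2, -5], [-3, -2]]

Since D sits to the right of M, M = ND⁻¹.
D has determinant -10; D⁻¹ = [[1/2, 0], [-4/5, -1/5]].
M = ND⁻¹ = [[30, 15], [36, 25], [10, 10]] · [[1/2, 0], [-4/5, -1/5]] = [[3, -3], [-2, -5], [-3, -2]].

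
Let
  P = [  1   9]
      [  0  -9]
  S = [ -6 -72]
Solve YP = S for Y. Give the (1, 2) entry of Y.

P is on the right of Y, so right-multiply by P⁻¹: Y = SP⁻¹.
det P = -9; the adjugate gives P⁻¹ = [[1, 1], [0, -1/9]].
Y = SP⁻¹ = [[-6, -72]] · [[1, 1], [0, -1/9]] = [[-6, 2]].

2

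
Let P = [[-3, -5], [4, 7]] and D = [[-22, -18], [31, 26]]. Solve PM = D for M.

M = [[-1, -4], [5, 6]]

P is on the left of M, so left-multiply by P⁻¹: M = P⁻¹D.
det P = -1, so P⁻¹ = [[-7, -5], [4, 3]].
M = P⁻¹D = [[-7, -5], [4, 3]] · [[-22, -18], [31, 26]] = [[-1, -4], [5, 6]].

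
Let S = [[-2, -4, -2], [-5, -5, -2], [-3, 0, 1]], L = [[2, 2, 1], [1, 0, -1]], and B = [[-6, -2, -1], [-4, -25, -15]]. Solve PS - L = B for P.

P = [[-5, 4, -2], [5, 1, -4]]

PS = B + L = [[-4, 0, 0], [-3, -25, -16]].
S is on the right of P, so right-multiply by S⁻¹: P = (B + L)S⁻¹.
S has determinant -4; S⁻¹ = [[5/4, -1, 1/2], [-11/4, 2, -3/2], [15/4, -3, 5/2]].
P = (B + L)S⁻¹ = [[-5, 4, -2], [5, 1, -4]].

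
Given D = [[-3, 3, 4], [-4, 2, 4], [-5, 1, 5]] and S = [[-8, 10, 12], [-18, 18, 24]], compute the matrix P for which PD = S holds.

P = [[4, -1, 0], [6, 0, 0]]

Right-multiplying both sides by D⁻¹ gives P = SD⁻¹.
det D = 6; the adjugate gives D⁻¹ = [[1, -11/6, 2/3], [0, 5/6, -2/3], [1, -2, 1]].
P = SD⁻¹ = [[-8, 10, 12], [-18, 18, 24]] · [[1, -11/6, 2/3], [0, 5/6, -2/3], [1, -2, 1]] = [[4, -1, 0], [6, 0, 0]].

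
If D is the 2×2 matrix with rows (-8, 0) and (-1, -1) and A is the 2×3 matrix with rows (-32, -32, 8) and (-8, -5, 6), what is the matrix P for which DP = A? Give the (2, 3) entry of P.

Left-multiplying both sides by D⁻¹ gives P = D⁻¹A.
D has determinant 8; D⁻¹ = [[-1/8, 0], [1/8, -1]].
P = D⁻¹A = [[-1/8, 0], [1/8, -1]] · [[-32, -32, 8], [-8, -5, 6]] = [[4, 4, -1], [4, 1, -5]].

-5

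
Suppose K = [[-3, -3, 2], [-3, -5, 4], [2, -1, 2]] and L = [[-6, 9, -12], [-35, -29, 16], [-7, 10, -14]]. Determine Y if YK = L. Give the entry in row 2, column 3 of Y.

-4

Since K sits to the right of Y, Y = LK⁻¹.
K has determinant 2; K⁻¹ = [[-3, 2, -1], [7, -5, 3], [13/2, -9/2, 3]].
Y = LK⁻¹ = [[-6, 9, -12], [-35, -29, 16], [-7, 10, -14]] · [[-3, 2, -1], [7, -5, 3], [13/2, -9/2, 3]] = [[3, -3, -3], [6, 3, -4], [0, -1, -5]].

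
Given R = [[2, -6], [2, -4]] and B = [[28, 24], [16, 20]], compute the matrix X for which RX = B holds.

Since R multiplies X on the left, X = R⁻¹B.
det R = 4, so R⁻¹ = [[-1, 3/2], [-1/2, 1/2]].
X = R⁻¹B = [[-1, 3/2], [-1/2, 1/2]] · [[28, 24], [16, 20]] = [[-4, 6], [-6, -2]].

X = [[-4, 6], [-6, -2]]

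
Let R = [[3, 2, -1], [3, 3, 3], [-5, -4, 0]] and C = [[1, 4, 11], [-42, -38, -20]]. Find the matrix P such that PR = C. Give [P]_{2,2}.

-6

Since R sits to the right of P, P = CR⁻¹.
R has determinant 3; R⁻¹ = [[4, 4/3, 3], [-5, -5/3, -4], [1, 2/3, 1]].
P = CR⁻¹ = [[1, 4, 11], [-42, -38, -20]] · [[4, 4/3, 3], [-5, -5/3, -4], [1, 2/3, 1]] = [[-5, 2, -2], [2, -6, 6]].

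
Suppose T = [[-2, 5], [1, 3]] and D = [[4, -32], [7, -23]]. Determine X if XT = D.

Right-multiplying both sides by T⁻¹ gives X = DT⁻¹.
T has determinant -11; T⁻¹ = [[-3/11, 5/11], [1/11, 2/11]].
X = DT⁻¹ = [[4, -32], [7, -23]] · [[-3/11, 5/11], [1/11, 2/11]] = [[-4, -4], [-4, -1]].

X = [[-4, -4], [-4, -1]]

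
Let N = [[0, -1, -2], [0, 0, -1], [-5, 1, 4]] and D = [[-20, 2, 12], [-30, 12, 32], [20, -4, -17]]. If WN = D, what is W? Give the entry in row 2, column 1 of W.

-6

Right-multiplying both sides by N⁻¹ gives W = DN⁻¹.
det N = -5; the adjugate gives N⁻¹ = [[-1/5, -2/5, -1/5], [-1, 2, 0], [0, -1, 0]].
W = DN⁻¹ = [[-20, 2, 12], [-30, 12, 32], [20, -4, -17]] · [[-1/5, -2/5, -1/5], [-1, 2, 0], [0, -1, 0]] = [[2, 0, 4], [-6, 4, 6], [0, 1, -4]].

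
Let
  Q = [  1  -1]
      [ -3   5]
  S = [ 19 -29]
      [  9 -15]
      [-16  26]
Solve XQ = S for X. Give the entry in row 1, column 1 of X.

Right-multiplying both sides by Q⁻¹ gives X = SQ⁻¹.
Q has determinant 2; Q⁻¹ = [[5/2, 1/2], [3/2, 1/2]].
X = SQ⁻¹ = [[19, -29], [9, -15], [-16, 26]] · [[5/2, 1/2], [3/2, 1/2]] = [[4, -5], [0, -3], [-1, 5]].

4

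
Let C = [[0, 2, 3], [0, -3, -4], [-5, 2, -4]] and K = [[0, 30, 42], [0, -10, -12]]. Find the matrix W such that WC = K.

Right-multiplying both sides by C⁻¹ gives W = KC⁻¹.
C has determinant -5; C⁻¹ = [[-4, -14/5, -1/5], [-4, -3, 0], [3, 2, 0]].
W = KC⁻¹ = [[0, 30, 42], [0, -10, -12]] · [[-4, -14/5, -1/5], [-4, -3, 0], [3, 2, 0]] = [[6, -6, 0], [4, 6, 0]].

W = [[6, -6, 0], [4, 6, 0]]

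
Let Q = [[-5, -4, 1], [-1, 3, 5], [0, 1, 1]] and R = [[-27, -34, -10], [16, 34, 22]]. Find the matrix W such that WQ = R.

Since Q sits to the right of W, W = RQ⁻¹.
det Q = 5, so Q⁻¹ = [[-2/5, 1, -23/5], [1/5, -1, 24/5], [-1/5, 1, -19/5]].
W = RQ⁻¹ = [[-27, -34, -10], [16, 34, 22]] · [[-2/5, 1, -23/5], [1/5, -1, 24/5], [-1/5, 1, -19/5]] = [[6, -3, -1], [-4, 4, 6]].

W = [[6, -3, -1], [-4, 4, 6]]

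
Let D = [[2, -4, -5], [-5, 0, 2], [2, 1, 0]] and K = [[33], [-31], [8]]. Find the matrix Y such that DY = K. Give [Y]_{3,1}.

-3

D is on the left of Y, so left-multiply by D⁻¹: Y = D⁻¹K.
det D = 5, so D⁻¹ = [[-2/5, -1, -8/5], [4/5, 2, 21/5], [-1, -2, -4]].
Y = D⁻¹K = [[-2/5, -1, -8/5], [4/5, 2, 21/5], [-1, -2, -4]] · [[33], [-31], [8]] = [[5], [-2], [-3]].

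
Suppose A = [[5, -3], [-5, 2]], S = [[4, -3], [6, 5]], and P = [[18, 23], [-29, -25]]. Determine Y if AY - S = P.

Y = [[5, 4], [1, 0]]

AY = P + S = [[22, 20], [-23, -20]].
A is on the left of Y, so left-multiply by A⁻¹: Y = A⁻¹(P + S).
det A = -5; the adjugate gives A⁻¹ = [[-2/5, -3/5], [-1, -1]].
Y = A⁻¹(P + S) = [[5, 4], [1, 0]].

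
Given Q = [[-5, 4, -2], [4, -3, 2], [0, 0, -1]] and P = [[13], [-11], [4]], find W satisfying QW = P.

W = [[3], [5], [-4]]

Since Q multiplies W on the left, W = Q⁻¹P.
Q has determinant 1; Q⁻¹ = [[3, 4, 2], [4, 5, 2], [0, 0, -1]].
W = Q⁻¹P = [[3, 4, 2], [4, 5, 2], [0, 0, -1]] · [[13], [-11], [4]] = [[3], [5], [-4]].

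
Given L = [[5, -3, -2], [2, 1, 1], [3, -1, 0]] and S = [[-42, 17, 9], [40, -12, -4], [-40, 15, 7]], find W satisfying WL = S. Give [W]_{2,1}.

L is on the right of W, so right-multiply by L⁻¹: W = SL⁻¹.
det L = 6, so L⁻¹ = [[1/6, 1/3, -1/6], [1/2, 1, -3/2], [-5/6, -2/3, 11/6]].
W = SL⁻¹ = [[-42, 17, 9], [40, -12, -4], [-40, 15, 7]] · [[1/6, 1/3, -1/6], [1/2, 1, -3/2], [-5/6, -2/3, 11/6]] = [[-6, -3, -2], [4, 4, 4], [-5, -3, -3]].

4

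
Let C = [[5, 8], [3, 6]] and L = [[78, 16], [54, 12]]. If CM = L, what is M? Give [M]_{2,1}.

Since C multiplies M on the left, M = C⁻¹L.
det C = 6, so C⁻¹ = [[1, -4/3], [-1/2, 5/6]].
M = C⁻¹L = [[1, -4/3], [-1/2, 5/6]] · [[78, 16], [54, 12]] = [[6, 0], [6, 2]].

6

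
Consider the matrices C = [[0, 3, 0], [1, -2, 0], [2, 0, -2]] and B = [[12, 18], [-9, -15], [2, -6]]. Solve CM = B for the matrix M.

M = [[-1, -3], [4, 6], [-2, 0]]

Left-multiplying both sides by C⁻¹ gives M = C⁻¹B.
det C = 6; the adjugate gives C⁻¹ = [[2/3, 1, 0], [1/3, 0, 0], [2/3, 1, -1/2]].
M = C⁻¹B = [[2/3, 1, 0], [1/3, 0, 0], [2/3, 1, -1/2]] · [[12, 18], [-9, -15], [2, -6]] = [[-1, -3], [4, 6], [-2, 0]].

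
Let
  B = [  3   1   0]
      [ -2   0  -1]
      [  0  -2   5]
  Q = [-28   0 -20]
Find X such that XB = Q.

X = [[-6, 5, -3]]

B is on the right of X, so right-multiply by B⁻¹: X = QB⁻¹.
det B = 4; the adjugate gives B⁻¹ = [[-1/2, -5/4, -1/4], [5/2, 15/4, 3/4], [1, 3/2, 1/2]].
X = QB⁻¹ = [[-28, 0, -20]] · [[-1/2, -5/4, -1/4], [5/2, 15/4, 3/4], [1, 3/2, 1/2]] = [[-6, 5, -3]].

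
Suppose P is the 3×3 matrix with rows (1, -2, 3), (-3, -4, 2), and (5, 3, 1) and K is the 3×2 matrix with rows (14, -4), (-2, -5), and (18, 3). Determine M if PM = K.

Left-multiplying both sides by P⁻¹ gives M = P⁻¹K.
det P = -3; the adjugate gives P⁻¹ = [[10/3, -11/3, -8/3], [-13/3, 14/3, 11/3], [-11/3, 13/3, 10/3]].
M = P⁻¹K = [[10/3, -11/3, -8/3], [-13/3, 14/3, 11/3], [-11/3, 13/3, 10/3]] · [[14, -4], [-2, -5], [18, 3]] = [[6, -3], [-4, 5], [0, 3]].

M = [[6, -3], [-4, 5], [0, 3]]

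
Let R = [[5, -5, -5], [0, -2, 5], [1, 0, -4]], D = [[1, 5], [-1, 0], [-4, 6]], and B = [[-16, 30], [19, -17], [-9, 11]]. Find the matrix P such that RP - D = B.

P = [[-5, 5], [-4, 1], [2, -3]]

RP = B + D = [[-15, 35], [18, -17], [-13, 17]].
Left-multiplying both sides by R⁻¹ gives P = R⁻¹(B + D).
R has determinant 5; R⁻¹ = [[8/5, -4, -7], [1, -3, -5], [2/5, -1, -2]].
P = R⁻¹(B + D) = [[-5, 5], [-4, 1], [2, -3]].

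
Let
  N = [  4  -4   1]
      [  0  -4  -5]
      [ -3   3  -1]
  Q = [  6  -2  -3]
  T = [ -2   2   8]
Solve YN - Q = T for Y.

Y = [[4, -1, 4]]

YN = T + Q = [[4, 0, 5]].
N is on the right of Y, so right-multiply by N⁻¹: Y = (T + Q)N⁻¹.
N has determinant 4; N⁻¹ = [[19/4, -1/4, 6], [15/4, -1/4, 5], [-3, 0, -4]].
Y = (T + Q)N⁻¹ = [[4, -1, 4]].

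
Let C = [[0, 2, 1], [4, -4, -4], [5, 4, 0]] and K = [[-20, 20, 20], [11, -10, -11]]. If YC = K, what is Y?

Y = [[0, -5, 0], [5, 4, -1]]

Right-multiplying both sides by C⁻¹ gives Y = KC⁻¹.
C has determinant -4; C⁻¹ = [[-4, -1, 1], [5, 5/4, -1], [-9, -5/2, 2]].
Y = KC⁻¹ = [[-20, 20, 20], [11, -10, -11]] · [[-4, -1, 1], [5, 5/4, -1], [-9, -5/2, 2]] = [[0, -5, 0], [5, 4, -1]].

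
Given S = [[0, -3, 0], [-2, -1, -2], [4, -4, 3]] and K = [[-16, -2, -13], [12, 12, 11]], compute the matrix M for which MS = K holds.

M = [[4, 2, -3], [-4, -4, 1]]

S is on the right of M, so right-multiply by S⁻¹: M = KS⁻¹.
S has determinant 6; S⁻¹ = [[-11/6, 3/2, 1], [-1/3, 0, 0], [2, -2, -1]].
M = KS⁻¹ = [[-16, -2, -13], [12, 12, 11]] · [[-11/6, 3/2, 1], [-1/3, 0, 0], [2, -2, -1]] = [[4, 2, -3], [-4, -4, 1]].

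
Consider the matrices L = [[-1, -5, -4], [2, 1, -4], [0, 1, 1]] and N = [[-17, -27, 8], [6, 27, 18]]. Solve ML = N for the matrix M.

Right-multiplying both sides by L⁻¹ gives M = NL⁻¹.
L has determinant -3; L⁻¹ = [[-5/3, -1/3, -8], [2/3, 1/3, 4], [-2/3, -1/3, -3]].
M = NL⁻¹ = [[-17, -27, 8], [6, 27, 18]] · [[-5/3, -1/3, -8], [2/3, 1/3, 4], [-2/3, -1/3, -3]] = [[5, -6, 4], [-4, 1, 6]].

M = [[5, -6, 4], [-4, 1, 6]]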